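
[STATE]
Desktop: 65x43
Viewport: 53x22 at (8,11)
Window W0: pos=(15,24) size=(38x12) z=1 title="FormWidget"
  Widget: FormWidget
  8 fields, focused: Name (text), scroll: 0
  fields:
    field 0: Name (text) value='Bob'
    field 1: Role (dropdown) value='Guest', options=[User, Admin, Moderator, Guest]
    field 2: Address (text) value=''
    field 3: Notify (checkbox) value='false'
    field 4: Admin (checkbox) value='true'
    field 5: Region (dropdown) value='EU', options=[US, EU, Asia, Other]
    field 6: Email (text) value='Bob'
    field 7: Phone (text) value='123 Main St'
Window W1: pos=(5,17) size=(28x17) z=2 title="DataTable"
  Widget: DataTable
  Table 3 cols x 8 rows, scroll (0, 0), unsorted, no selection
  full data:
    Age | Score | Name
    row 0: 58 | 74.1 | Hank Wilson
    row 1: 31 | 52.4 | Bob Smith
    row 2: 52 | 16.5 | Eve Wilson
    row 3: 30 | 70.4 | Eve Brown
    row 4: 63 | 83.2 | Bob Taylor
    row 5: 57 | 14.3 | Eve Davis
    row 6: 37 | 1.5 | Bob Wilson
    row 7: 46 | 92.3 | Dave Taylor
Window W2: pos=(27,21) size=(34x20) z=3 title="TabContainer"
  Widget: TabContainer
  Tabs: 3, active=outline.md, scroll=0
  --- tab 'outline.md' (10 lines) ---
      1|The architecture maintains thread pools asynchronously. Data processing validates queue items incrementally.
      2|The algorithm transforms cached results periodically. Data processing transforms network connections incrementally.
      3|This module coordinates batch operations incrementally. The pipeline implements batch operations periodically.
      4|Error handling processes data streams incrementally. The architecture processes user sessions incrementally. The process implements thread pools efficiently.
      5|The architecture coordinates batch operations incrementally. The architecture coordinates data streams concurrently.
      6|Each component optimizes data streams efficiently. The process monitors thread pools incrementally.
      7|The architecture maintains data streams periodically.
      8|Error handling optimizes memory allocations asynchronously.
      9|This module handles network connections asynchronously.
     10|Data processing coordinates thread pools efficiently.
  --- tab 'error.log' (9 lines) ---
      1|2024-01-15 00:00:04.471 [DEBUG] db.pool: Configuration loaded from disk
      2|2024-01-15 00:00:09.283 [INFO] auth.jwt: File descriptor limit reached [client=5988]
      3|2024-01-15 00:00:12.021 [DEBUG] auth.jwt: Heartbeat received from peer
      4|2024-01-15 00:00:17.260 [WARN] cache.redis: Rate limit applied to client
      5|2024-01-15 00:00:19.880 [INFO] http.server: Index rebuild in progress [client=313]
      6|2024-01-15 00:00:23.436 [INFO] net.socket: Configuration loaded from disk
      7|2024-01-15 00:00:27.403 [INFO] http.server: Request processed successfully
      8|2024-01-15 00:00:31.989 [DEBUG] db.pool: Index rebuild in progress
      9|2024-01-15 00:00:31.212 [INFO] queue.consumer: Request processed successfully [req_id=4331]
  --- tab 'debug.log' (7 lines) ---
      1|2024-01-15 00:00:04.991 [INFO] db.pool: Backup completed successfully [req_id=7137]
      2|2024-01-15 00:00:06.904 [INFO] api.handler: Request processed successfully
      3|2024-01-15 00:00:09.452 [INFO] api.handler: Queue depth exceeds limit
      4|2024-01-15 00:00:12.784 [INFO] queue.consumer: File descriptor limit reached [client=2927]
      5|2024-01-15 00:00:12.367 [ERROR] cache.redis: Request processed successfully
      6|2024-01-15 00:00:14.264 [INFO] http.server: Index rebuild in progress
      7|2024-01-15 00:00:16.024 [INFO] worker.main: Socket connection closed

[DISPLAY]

                                                     
                                                     
                                                     
                                                     
                                                     
                                                     
━━━━━━━━━━━━━━━━━━━━━━━━┓                            
ataTable                ┃                            
────────────────────────┨                            
e│Score│Name            ┃                            
─┼─────┼───────────┏━━━━━━━━━━━━━━━━━━━━━━━━━━━━━━━━┓
 │74.1 │Hank Wilson┃ TabContainer                   ┃
 │52.4 │Bob Smith  ┠────────────────────────────────┨
 │16.5 │Eve Wilson ┃[outline.md]│ error.log │ debug.┃
 │70.4 │Eve Brown  ┃────────────────────────────────┃
 │83.2 │Bob Taylor ┃The architecture maintains threa┃
 │14.3 │Eve Davis  ┃The algorithm transforms cached ┃
 │1.5  │Bob Wilson ┃This module coordinates batch op┃
 │92.3 │Dave Taylor┃Error handling processes data st┃
                   ┃The architecture coordinates bat┃
                   ┃Each component optimizes data st┃
                   ┃The architecture maintains data ┃


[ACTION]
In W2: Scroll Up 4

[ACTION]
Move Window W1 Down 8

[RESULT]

                                                     
                                                     
                                                     
                                                     
                                                     
                                                     
                                                     
                                                     
                                                     
                                                     
                   ┏━━━━━━━━━━━━━━━━━━━━━━━━━━━━━━━━┓
                   ┃ TabContainer                   ┃
                   ┠────────────────────────────────┨
       ┏━━━━━━━━━━━┃[outline.md]│ error.log │ debug.┃
━━━━━━━━━━━━━━━━━━━┃────────────────────────────────┃
ataTable           ┃The architecture maintains threa┃
───────────────────┃The algorithm transforms cached ┃
e│Score│Name       ┃This module coordinates batch op┃
─┼─────┼───────────┃Error handling processes data st┃
 │74.1 │Hank Wilson┃The architecture coordinates bat┃
 │52.4 │Bob Smith  ┃Each component optimizes data st┃
 │16.5 │Eve Wilson ┃The architecture maintains data ┃


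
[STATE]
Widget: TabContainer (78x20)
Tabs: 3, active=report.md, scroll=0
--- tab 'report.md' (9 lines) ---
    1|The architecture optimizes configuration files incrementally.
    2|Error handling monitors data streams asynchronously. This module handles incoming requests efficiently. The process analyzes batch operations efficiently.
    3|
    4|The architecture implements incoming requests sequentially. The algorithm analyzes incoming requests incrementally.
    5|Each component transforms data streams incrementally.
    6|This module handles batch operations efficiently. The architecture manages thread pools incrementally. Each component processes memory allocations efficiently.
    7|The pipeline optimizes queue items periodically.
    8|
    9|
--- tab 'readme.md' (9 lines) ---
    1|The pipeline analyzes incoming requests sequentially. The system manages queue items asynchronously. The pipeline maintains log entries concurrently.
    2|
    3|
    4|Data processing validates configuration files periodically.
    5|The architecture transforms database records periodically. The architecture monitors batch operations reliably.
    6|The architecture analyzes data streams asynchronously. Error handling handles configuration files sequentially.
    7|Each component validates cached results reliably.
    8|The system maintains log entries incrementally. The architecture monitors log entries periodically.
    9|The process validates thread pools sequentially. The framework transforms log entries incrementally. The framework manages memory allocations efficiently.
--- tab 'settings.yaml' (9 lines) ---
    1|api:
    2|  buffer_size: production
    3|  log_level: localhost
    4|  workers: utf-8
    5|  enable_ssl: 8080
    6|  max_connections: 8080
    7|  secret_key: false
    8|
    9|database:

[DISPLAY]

[report.md]│ readme.md │ settings.yaml                                        
──────────────────────────────────────────────────────────────────────────────
The architecture optimizes configuration files incrementally.                 
Error handling monitors data streams asynchronously. This module handles incom
                                                                              
The architecture implements incoming requests sequentially. The algorithm anal
Each component transforms data streams incrementally.                         
This module handles batch operations efficiently. The architecture manages thr
The pipeline optimizes queue items periodically.                              
                                                                              
                                                                              
                                                                              
                                                                              
                                                                              
                                                                              
                                                                              
                                                                              
                                                                              
                                                                              
                                                                              


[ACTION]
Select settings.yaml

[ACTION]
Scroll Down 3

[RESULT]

 report.md │ readme.md │[settings.yaml]                                       
──────────────────────────────────────────────────────────────────────────────
  workers: utf-8                                                              
  enable_ssl: 8080                                                            
  max_connections: 8080                                                       
  secret_key: false                                                           
                                                                              
database:                                                                     
                                                                              
                                                                              
                                                                              
                                                                              
                                                                              
                                                                              
                                                                              
                                                                              
                                                                              
                                                                              
                                                                              
                                                                              


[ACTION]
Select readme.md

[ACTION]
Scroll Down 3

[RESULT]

 report.md │[readme.md]│ settings.yaml                                        
──────────────────────────────────────────────────────────────────────────────
Data processing validates configuration files periodically.                   
The architecture transforms database records periodically. The architecture mo
The architecture analyzes data streams asynchronously. Error handling handles 
Each component validates cached results reliably.                             
The system maintains log entries incrementally. The architecture monitors log 
The process validates thread pools sequentially. The framework transforms log 
                                                                              
                                                                              
                                                                              
                                                                              
                                                                              
                                                                              
                                                                              
                                                                              
                                                                              
                                                                              
                                                                              
                                                                              


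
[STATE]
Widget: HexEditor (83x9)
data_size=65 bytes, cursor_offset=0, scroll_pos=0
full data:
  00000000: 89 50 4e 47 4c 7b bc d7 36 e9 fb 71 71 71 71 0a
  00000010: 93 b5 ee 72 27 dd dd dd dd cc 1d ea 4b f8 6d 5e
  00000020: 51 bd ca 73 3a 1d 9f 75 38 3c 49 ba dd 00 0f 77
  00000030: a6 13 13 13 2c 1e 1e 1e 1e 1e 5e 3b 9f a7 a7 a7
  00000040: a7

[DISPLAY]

00000000  89 50 4e 47 4c 7b bc d7  36 e9 fb 71 71 71 71 0a  |.PNGL{..6..qqqq.|     
00000010  93 b5 ee 72 27 dd dd dd  dd cc 1d ea 4b f8 6d 5e  |...r'.......K.m^|     
00000020  51 bd ca 73 3a 1d 9f 75  38 3c 49 ba dd 00 0f 77  |Q..s:..u8<I....w|     
00000030  a6 13 13 13 2c 1e 1e 1e  1e 1e 5e 3b 9f a7 a7 a7  |....,.....^;....|     
00000040  a7                                                |.               |     
                                                                                   
                                                                                   
                                                                                   
                                                                                   


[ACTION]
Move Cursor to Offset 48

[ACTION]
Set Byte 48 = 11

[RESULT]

00000000  89 50 4e 47 4c 7b bc d7  36 e9 fb 71 71 71 71 0a  |.PNGL{..6..qqqq.|     
00000010  93 b5 ee 72 27 dd dd dd  dd cc 1d ea 4b f8 6d 5e  |...r'.......K.m^|     
00000020  51 bd ca 73 3a 1d 9f 75  38 3c 49 ba dd 00 0f 77  |Q..s:..u8<I....w|     
00000030  11 13 13 13 2c 1e 1e 1e  1e 1e 5e 3b 9f a7 a7 a7  |....,.....^;....|     
00000040  a7                                                |.               |     
                                                                                   
                                                                                   
                                                                                   
                                                                                   


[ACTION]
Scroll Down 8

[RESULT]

00000040  a7                                                |.               |     
                                                                                   
                                                                                   
                                                                                   
                                                                                   
                                                                                   
                                                                                   
                                                                                   
                                                                                   


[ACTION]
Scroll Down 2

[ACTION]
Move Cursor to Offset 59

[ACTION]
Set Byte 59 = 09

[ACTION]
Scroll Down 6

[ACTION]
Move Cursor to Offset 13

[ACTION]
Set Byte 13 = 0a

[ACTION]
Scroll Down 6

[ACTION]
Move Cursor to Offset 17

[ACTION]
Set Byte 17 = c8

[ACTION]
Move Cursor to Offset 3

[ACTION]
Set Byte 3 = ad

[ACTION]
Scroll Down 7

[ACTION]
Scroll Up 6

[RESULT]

00000000  89 50 4e AD 4c 7b bc d7  36 e9 fb 71 71 0a 71 0a  |.PN.L{..6..qq.q.|     
00000010  93 c8 ee 72 27 dd dd dd  dd cc 1d ea 4b f8 6d 5e  |...r'.......K.m^|     
00000020  51 bd ca 73 3a 1d 9f 75  38 3c 49 ba dd 00 0f 77  |Q..s:..u8<I....w|     
00000030  11 13 13 13 2c 1e 1e 1e  1e 1e 5e 09 9f a7 a7 a7  |....,.....^.....|     
00000040  a7                                                |.               |     
                                                                                   
                                                                                   
                                                                                   
                                                                                   


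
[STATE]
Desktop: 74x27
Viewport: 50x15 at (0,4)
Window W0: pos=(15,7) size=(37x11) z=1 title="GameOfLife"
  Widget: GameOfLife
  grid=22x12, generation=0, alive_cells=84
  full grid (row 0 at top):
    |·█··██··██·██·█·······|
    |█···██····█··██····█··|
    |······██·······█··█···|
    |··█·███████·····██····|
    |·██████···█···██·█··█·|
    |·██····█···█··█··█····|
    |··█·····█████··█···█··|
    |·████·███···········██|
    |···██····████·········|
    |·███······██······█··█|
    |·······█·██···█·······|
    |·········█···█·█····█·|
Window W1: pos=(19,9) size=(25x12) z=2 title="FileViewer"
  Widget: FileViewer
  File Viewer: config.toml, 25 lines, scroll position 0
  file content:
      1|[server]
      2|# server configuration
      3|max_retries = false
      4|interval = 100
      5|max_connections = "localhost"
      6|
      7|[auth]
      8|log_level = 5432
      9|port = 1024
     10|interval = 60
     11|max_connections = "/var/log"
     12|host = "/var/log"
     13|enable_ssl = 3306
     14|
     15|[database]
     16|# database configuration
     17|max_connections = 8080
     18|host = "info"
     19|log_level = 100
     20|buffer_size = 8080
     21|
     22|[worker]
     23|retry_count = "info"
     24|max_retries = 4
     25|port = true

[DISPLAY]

                                                  
                                                  
                                                  
               ┏━━━━━━━━━━━━━━━━━━━━━━━━━━━━━━━━━━
               ┃ GameOfLife                       
               ┠───┏━━━━━━━━━━━━━━━━━━━━━━━┓──────
               ┃Gen┃ FileViewer            ┃      
               ┃··█┠───────────────────────┨      
               ┃·██┃[server]              ▲┃      
               ┃·██┃# server configuration█┃      
               ┃··█┃max_retries = false   ░┃      
               ┃·██┃interval = 100        ░┃      
               ┃···┃max_connections = "loc░┃      
               ┗━━━┃                      ░┃━━━━━━
                   ┃[auth]                ░┃      


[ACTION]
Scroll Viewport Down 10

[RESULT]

               ┃·██┃[server]              ▲┃      
               ┃·██┃# server configuration█┃      
               ┃··█┃max_retries = false   ░┃      
               ┃·██┃interval = 100        ░┃      
               ┃···┃max_connections = "loc░┃      
               ┗━━━┃                      ░┃━━━━━━
                   ┃[auth]                ░┃      
                   ┃log_level = 5432      ▼┃      
                   ┗━━━━━━━━━━━━━━━━━━━━━━━┛      
                                                  
                                                  
                                                  
                                                  
                                                  
                                                  


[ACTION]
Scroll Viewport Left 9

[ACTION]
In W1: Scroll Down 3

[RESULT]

               ┃·██┃interval = 100        ▲┃      
               ┃·██┃max_connections = "loc░┃      
               ┃··█┃                      █┃      
               ┃·██┃[auth]                ░┃      
               ┃···┃log_level = 5432      ░┃      
               ┗━━━┃port = 1024           ░┃━━━━━━
                   ┃interval = 60         ░┃      
                   ┃max_connections = "/va▼┃      
                   ┗━━━━━━━━━━━━━━━━━━━━━━━┛      
                                                  
                                                  
                                                  
                                                  
                                                  
                                                  


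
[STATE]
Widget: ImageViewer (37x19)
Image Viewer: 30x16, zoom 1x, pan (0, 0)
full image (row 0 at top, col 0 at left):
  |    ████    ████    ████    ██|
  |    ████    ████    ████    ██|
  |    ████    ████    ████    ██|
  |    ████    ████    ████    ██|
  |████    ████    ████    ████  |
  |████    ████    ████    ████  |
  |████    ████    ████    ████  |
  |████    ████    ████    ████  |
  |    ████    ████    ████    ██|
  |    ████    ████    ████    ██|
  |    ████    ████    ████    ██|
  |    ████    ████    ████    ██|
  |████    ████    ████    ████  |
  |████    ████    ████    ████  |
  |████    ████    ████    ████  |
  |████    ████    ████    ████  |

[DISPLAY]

    ████    ████    ████    ██       
    ████    ████    ████    ██       
    ████    ████    ████    ██       
    ████    ████    ████    ██       
████    ████    ████    ████         
████    ████    ████    ████         
████    ████    ████    ████         
████    ████    ████    ████         
    ████    ████    ████    ██       
    ████    ████    ████    ██       
    ████    ████    ████    ██       
    ████    ████    ████    ██       
████    ████    ████    ████         
████    ████    ████    ████         
████    ████    ████    ████         
████    ████    ████    ████         
                                     
                                     
                                     


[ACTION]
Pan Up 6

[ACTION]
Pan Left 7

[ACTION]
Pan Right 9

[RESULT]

   ████    ████    ██                
   ████    ████    ██                
   ████    ████    ██                
   ████    ████    ██                
███    ████    ████                  
███    ████    ████                  
███    ████    ████                  
███    ████    ████                  
   ████    ████    ██                
   ████    ████    ██                
   ████    ████    ██                
   ████    ████    ██                
███    ████    ████                  
███    ████    ████                  
███    ████    ████                  
███    ████    ████                  
                                     
                                     
                                     


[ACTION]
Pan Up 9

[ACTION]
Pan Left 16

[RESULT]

    ████    ████    ████    ██       
    ████    ████    ████    ██       
    ████    ████    ████    ██       
    ████    ████    ████    ██       
████    ████    ████    ████         
████    ████    ████    ████         
████    ████    ████    ████         
████    ████    ████    ████         
    ████    ████    ████    ██       
    ████    ████    ████    ██       
    ████    ████    ████    ██       
    ████    ████    ████    ██       
████    ████    ████    ████         
████    ████    ████    ████         
████    ████    ████    ████         
████    ████    ████    ████         
                                     
                                     
                                     


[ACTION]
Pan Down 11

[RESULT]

    ████    ████    ████    ██       
████    ████    ████    ████         
████    ████    ████    ████         
████    ████    ████    ████         
████    ████    ████    ████         
                                     
                                     
                                     
                                     
                                     
                                     
                                     
                                     
                                     
                                     
                                     
                                     
                                     
                                     


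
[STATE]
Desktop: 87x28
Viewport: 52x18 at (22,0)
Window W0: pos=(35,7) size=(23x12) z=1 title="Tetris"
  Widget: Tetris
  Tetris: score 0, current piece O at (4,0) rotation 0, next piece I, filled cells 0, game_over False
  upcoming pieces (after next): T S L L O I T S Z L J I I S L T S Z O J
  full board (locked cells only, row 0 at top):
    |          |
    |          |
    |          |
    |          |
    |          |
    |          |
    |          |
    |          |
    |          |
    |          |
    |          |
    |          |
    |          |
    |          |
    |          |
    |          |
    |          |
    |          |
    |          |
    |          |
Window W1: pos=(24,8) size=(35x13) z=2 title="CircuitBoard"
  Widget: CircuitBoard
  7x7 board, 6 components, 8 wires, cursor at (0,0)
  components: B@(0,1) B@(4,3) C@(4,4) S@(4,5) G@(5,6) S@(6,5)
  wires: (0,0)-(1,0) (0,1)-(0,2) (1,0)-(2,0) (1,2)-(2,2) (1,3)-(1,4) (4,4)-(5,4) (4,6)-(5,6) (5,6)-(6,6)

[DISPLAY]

                                                    
                                                    
                                                    
                                                    
                                                    
                                                    
                                                    
             ┏━━━━━━━━━━━━━━━━━━━━━┓                
  ┏━━━━━━━━━━━━━━━━━━━━━━━━━━━━━━━━━┓               
  ┃ CircuitBoard                    ┃               
  ┠─────────────────────────────────┨               
  ┃   0 1 2 3 4 5 6                 ┃               
  ┃0  [.]  B ─ ·                    ┃               
  ┃    │                            ┃               
  ┃1   ·       ·   · ─ ·            ┃               
  ┃    │       │                    ┃               
  ┃2   ·       ·                    ┃               
  ┃                                 ┃               


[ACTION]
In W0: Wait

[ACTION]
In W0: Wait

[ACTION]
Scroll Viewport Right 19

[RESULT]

                                                    
                                                    
                                                    
                                                    
                                                    
                                                    
                                                    
┏━━━━━━━━━━━━━━━━━━━━━┓                             
━━━━━━━━━━━━━━━━━━━━━━━┓                            
ard                    ┃                            
───────────────────────┨                            
 4 5 6                 ┃                            
─ ·                    ┃                            
                       ┃                            
  ·   · ─ ·            ┃                            
  │                    ┃                            
  ·                    ┃                            
                       ┃                            


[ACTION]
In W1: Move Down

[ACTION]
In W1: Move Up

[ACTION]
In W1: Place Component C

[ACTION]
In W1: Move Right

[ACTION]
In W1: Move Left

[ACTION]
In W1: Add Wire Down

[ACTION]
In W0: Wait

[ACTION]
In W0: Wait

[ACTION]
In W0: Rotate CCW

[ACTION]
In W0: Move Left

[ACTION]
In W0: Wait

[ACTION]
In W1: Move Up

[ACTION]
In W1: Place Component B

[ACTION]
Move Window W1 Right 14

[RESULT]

                                                    
                                                    
                                                    
                                                    
                                                    
                                                    
                                                    
┏━━━━━━━━━━━━━━━━━━━━━┓                             
┃ T┏━━━━━━━━━━━━━━━━━━━━━━━━━━━━━━━━━┓              
┠──┃ CircuitBoard                    ┃              
┃  ┠─────────────────────────────────┨              
┃  ┃   0 1 2 3 4 5 6                 ┃              
┃  ┃0  [B]  B ─ ·                    ┃              
┃  ┃    │                            ┃              
┃  ┃1   ·       ·   · ─ ·            ┃              
┃  ┃    │       │                    ┃              
┃  ┃2   ·       ·                    ┃              
┃  ┃                                 ┃              


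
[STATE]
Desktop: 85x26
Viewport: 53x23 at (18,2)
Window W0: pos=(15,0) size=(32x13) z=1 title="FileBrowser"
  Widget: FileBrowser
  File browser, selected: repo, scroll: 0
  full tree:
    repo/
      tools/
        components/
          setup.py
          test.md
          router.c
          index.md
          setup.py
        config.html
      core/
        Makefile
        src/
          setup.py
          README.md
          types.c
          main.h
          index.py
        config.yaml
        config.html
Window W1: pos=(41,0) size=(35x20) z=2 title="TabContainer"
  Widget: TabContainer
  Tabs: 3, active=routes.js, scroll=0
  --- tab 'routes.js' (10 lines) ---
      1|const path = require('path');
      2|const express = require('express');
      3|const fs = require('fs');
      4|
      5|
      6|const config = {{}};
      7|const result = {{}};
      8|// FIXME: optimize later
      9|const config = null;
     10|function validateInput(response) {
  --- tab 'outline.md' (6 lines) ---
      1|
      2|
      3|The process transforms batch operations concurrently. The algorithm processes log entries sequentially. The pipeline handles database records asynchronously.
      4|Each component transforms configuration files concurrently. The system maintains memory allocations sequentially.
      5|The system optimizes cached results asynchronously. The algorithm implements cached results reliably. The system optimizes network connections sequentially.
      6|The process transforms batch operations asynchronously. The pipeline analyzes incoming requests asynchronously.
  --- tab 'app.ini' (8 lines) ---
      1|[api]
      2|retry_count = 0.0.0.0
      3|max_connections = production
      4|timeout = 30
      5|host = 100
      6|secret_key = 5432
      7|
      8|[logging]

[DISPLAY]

───────────────────────┠─────────────────────────────
[-] repo/              ┃[routes.js]│ outline.md │ app
  [+] tools/           ┃─────────────────────────────
  [+] core/            ┃const path = require('path');
                       ┃const express = require('expr
                       ┃const fs = require('fs');    
                       ┃                             
                       ┃                             
                       ┃const config = {{}};         
                       ┃const result = {{}};         
━━━━━━━━━━━━━━━━━━━━━━━┃// FIXME: optimize later     
                       ┃const config = null;         
                       ┃function validateInput(respon
                       ┃                             
                       ┃                             
                       ┃                             
                       ┃                             
                       ┗━━━━━━━━━━━━━━━━━━━━━━━━━━━━━
                                                     
                                                     
                                                     
                                                     
                                                     


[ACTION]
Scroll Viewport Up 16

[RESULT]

━━━━━━━━━━━━━━━━━━━━━━━┏━━━━━━━━━━━━━━━━━━━━━━━━━━━━━
ileBrowser             ┃ TabContainer                
───────────────────────┠─────────────────────────────
[-] repo/              ┃[routes.js]│ outline.md │ app
  [+] tools/           ┃─────────────────────────────
  [+] core/            ┃const path = require('path');
                       ┃const express = require('expr
                       ┃const fs = require('fs');    
                       ┃                             
                       ┃                             
                       ┃const config = {{}};         
                       ┃const result = {{}};         
━━━━━━━━━━━━━━━━━━━━━━━┃// FIXME: optimize later     
                       ┃const config = null;         
                       ┃function validateInput(respon
                       ┃                             
                       ┃                             
                       ┃                             
                       ┃                             
                       ┗━━━━━━━━━━━━━━━━━━━━━━━━━━━━━
                                                     
                                                     
                                                     


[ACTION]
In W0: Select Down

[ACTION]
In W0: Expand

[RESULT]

━━━━━━━━━━━━━━━━━━━━━━━┏━━━━━━━━━━━━━━━━━━━━━━━━━━━━━
ileBrowser             ┃ TabContainer                
───────────────────────┠─────────────────────────────
[-] repo/              ┃[routes.js]│ outline.md │ app
> [-] tools/           ┃─────────────────────────────
    [+] components/    ┃const path = require('path');
    config.html        ┃const express = require('expr
  [+] core/            ┃const fs = require('fs');    
                       ┃                             
                       ┃                             
                       ┃const config = {{}};         
                       ┃const result = {{}};         
━━━━━━━━━━━━━━━━━━━━━━━┃// FIXME: optimize later     
                       ┃const config = null;         
                       ┃function validateInput(respon
                       ┃                             
                       ┃                             
                       ┃                             
                       ┃                             
                       ┗━━━━━━━━━━━━━━━━━━━━━━━━━━━━━
                                                     
                                                     
                                                     


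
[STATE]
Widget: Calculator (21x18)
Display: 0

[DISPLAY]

                    0
┌───┬───┬───┬───┐    
│ 7 │ 8 │ 9 │ ÷ │    
├───┼───┼───┼───┤    
│ 4 │ 5 │ 6 │ × │    
├───┼───┼───┼───┤    
│ 1 │ 2 │ 3 │ - │    
├───┼───┼───┼───┤    
│ 0 │ . │ = │ + │    
├───┼───┼───┼───┤    
│ C │ MC│ MR│ M+│    
└───┴───┴───┴───┘    
                     
                     
                     
                     
                     
                     


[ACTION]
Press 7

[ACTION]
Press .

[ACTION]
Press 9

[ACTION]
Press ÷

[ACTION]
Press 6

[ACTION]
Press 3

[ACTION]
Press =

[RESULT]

         0.1253968254
┌───┬───┬───┬───┐    
│ 7 │ 8 │ 9 │ ÷ │    
├───┼───┼───┼───┤    
│ 4 │ 5 │ 6 │ × │    
├───┼───┼───┼───┤    
│ 1 │ 2 │ 3 │ - │    
├───┼───┼───┼───┤    
│ 0 │ . │ = │ + │    
├───┼───┼───┼───┤    
│ C │ MC│ MR│ M+│    
└───┴───┴───┴───┘    
                     
                     
                     
                     
                     
                     
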